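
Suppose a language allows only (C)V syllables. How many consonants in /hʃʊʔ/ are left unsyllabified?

The consonants /h/, /ʔ/ cannot be parsed into a legal (C)V syllable (no codas are permitted; onsets are limited to one consonant).

2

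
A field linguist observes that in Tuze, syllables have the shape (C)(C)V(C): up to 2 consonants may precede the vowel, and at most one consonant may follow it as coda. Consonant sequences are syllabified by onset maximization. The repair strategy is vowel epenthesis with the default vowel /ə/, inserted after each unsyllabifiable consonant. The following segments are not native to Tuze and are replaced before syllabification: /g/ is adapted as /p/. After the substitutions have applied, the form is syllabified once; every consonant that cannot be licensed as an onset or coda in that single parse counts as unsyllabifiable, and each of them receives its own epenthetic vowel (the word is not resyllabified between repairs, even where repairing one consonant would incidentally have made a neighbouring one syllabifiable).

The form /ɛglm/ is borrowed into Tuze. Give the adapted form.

Substitution: /g/ → /p/, giving /ɛplm/.
The consonants /l/, /m/ cannot be parsed into a legal (C)(C)V(C) syllable (at most one coda consonant is licensed; onsets may contain at most 2 consonants).
Each unlicensed consonant becomes the onset of a new syllable: /l/ → /lə/, /m/ → /mə/.

ɛpləmə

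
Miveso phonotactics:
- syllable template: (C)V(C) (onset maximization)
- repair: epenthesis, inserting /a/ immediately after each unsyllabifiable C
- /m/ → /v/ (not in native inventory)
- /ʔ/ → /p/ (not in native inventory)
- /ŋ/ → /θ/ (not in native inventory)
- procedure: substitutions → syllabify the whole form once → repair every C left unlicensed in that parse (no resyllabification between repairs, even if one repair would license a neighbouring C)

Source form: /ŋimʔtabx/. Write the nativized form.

θivpatabxa

Substitution: /ŋ/ → /θ/, /m/ → /v/, /ʔ/ → /p/, giving /θivptabx/.
Syllabifying with onset maximization leaves /p/, /x/ stranded (at most one coda consonant is licensed; onsets are limited to one consonant).
Inserting the epenthetic vowel yields /p/ → /pa/, /x/ → /xa/.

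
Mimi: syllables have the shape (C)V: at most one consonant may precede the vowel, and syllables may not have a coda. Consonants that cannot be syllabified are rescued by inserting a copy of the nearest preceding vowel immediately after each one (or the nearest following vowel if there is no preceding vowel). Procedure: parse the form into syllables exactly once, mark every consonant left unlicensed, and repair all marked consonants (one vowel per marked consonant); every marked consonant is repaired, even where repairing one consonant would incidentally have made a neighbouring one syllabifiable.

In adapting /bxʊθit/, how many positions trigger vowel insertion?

The unsyllabifiable consonants are /b/, /t/; each receives one epenthetic vowel.

2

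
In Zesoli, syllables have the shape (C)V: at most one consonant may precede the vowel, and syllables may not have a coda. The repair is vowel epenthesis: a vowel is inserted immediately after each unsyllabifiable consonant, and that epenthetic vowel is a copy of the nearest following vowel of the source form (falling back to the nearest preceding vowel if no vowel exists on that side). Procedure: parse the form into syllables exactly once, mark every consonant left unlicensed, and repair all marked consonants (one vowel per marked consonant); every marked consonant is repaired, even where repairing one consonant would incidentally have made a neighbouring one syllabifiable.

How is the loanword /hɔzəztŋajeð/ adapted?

Syllabifying with onset maximization leaves /z/, /t/, /ð/ stranded (no codas are permitted; onsets are limited to one consonant).
Each unlicensed consonant becomes the onset of a new syllable: /z/ → /za/, /t/ → /ta/, /ð/ → /ðe/.

hɔzəzataŋajeðe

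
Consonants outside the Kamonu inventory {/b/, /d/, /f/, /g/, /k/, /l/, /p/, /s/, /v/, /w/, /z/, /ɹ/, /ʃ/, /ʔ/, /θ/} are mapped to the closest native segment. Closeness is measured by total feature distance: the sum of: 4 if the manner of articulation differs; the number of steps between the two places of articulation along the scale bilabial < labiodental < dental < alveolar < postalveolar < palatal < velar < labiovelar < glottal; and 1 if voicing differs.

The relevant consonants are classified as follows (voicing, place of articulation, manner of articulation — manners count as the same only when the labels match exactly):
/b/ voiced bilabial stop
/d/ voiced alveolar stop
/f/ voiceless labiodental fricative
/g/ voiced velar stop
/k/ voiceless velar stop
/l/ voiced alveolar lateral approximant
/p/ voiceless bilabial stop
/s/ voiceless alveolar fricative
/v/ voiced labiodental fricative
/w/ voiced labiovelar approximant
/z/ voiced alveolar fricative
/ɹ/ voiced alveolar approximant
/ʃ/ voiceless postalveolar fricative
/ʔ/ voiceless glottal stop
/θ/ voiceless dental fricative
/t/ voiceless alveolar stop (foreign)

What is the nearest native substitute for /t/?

d

/d/ is closest: same manner (stop), place distance 0 (alveolar→alveolar), voicing differs (+1); total 1. Next closest is /k/ at distance 3.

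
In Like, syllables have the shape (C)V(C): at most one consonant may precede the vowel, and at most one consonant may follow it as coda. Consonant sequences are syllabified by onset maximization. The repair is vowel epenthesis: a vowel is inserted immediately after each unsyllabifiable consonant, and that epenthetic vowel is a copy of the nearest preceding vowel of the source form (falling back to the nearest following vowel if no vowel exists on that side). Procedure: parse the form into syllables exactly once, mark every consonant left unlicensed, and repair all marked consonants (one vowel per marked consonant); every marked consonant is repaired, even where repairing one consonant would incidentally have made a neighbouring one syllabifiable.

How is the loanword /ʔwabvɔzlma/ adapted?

ʔawabvɔzlɔma

Syllabifying with onset maximization leaves /ʔ/, /l/ stranded (at most one coda consonant is licensed; onsets are limited to one consonant).
Inserting the epenthetic vowel yields /ʔ/ → /ʔa/, /l/ → /lɔ/.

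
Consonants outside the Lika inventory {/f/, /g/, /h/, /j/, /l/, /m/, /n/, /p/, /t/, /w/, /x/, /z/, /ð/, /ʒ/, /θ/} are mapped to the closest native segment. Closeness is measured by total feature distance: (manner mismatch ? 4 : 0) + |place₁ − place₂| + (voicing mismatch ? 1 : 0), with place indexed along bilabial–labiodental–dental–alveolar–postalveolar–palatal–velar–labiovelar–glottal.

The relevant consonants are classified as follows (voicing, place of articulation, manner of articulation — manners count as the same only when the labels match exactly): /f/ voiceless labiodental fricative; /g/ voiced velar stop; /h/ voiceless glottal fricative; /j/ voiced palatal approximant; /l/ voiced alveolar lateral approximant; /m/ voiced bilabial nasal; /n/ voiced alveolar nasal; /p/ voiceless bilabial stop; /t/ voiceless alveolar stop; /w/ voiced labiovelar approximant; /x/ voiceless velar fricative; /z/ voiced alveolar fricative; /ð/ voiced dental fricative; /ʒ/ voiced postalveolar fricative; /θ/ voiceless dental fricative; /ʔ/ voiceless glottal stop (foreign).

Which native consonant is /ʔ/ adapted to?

g

/g/ is closest: same manner (stop), place distance 2 (glottal→velar), voicing differs (+1); total 3. Next closest is /h/ at distance 4.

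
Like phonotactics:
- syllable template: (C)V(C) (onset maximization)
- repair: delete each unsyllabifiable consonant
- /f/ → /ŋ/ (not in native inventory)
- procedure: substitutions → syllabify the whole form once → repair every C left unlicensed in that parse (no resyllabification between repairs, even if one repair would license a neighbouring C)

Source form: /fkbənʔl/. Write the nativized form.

bən

Substitution: /f/ → /ŋ/, giving /ŋkbənʔl/.
Under (C)V(C), the unsyllabifiable consonants are /ŋ/, /k/, /ʔ/, /l/ (at most one coda consonant is licensed; onsets are limited to one consonant).
Deleting the stranded consonants removes /ŋ/, /k/, /ʔ/, /l/.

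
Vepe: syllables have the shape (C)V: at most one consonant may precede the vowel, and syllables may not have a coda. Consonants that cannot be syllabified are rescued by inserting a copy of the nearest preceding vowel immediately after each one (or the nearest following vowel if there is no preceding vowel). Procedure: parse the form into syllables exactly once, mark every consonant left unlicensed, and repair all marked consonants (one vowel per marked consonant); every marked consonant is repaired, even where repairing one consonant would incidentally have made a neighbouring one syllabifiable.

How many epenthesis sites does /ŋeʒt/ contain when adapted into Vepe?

2

The unsyllabifiable consonants are /ʒ/, /t/; each receives one epenthetic vowel.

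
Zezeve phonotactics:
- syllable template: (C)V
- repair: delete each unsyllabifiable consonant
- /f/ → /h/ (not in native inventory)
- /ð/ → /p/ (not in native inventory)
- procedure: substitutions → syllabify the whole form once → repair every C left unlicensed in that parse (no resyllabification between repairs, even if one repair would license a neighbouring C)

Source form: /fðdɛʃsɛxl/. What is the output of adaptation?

Substitution: /f/ → /h/, /ð/ → /p/, giving /hpdɛʃsɛxl/.
The consonants /h/, /p/, /ʃ/, /x/, /l/ cannot be parsed into a legal (C)V syllable (no codas are permitted; onsets are limited to one consonant).
Each unlicensed consonant is deleted: /h/, /p/, /ʃ/, /x/, /l/.

dɛsɛ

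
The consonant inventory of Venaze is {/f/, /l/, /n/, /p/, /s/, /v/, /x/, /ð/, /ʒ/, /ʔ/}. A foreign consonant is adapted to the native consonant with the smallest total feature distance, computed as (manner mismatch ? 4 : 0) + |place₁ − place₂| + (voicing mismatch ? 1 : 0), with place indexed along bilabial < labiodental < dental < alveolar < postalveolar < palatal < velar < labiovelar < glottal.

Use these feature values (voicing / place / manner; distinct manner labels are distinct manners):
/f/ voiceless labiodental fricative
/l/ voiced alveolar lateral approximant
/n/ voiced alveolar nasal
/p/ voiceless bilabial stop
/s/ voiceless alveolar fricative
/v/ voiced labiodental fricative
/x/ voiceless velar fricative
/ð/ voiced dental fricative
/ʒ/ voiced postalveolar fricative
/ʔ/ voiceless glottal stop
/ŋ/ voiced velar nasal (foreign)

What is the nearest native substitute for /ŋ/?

/n/ is closest: same manner (nasal), place distance 3 (velar→alveolar), same voicing; total 3. Next closest is /x/ at distance 5.

n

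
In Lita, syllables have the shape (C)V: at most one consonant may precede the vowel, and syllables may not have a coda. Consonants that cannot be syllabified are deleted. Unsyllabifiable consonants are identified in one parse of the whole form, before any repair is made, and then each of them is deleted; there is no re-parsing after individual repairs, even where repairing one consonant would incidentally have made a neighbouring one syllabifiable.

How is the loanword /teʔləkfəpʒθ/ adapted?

teləfə

The consonants /ʔ/, /k/, /p/, /ʒ/, /θ/ cannot be parsed into a legal (C)V syllable (no codas are permitted; onsets are limited to one consonant).
Each unlicensed consonant is deleted: /ʔ/, /k/, /p/, /ʒ/, /θ/.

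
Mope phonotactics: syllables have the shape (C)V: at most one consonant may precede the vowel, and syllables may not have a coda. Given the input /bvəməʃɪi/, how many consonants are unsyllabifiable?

1

Under (C)V, the unsyllabifiable consonants are /b/ (no codas are permitted; onsets are limited to one consonant).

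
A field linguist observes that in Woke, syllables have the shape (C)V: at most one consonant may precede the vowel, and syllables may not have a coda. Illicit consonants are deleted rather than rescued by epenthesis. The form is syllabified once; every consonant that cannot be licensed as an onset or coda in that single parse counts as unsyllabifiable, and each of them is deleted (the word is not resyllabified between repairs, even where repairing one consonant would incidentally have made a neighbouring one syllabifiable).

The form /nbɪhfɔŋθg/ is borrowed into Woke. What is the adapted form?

Under (C)V, the unsyllabifiable consonants are /n/, /h/, /ŋ/, /θ/, /g/ (no codas are permitted; onsets are limited to one consonant).
Deleting the stranded consonants removes /n/, /h/, /ŋ/, /θ/, /g/.

bɪfɔ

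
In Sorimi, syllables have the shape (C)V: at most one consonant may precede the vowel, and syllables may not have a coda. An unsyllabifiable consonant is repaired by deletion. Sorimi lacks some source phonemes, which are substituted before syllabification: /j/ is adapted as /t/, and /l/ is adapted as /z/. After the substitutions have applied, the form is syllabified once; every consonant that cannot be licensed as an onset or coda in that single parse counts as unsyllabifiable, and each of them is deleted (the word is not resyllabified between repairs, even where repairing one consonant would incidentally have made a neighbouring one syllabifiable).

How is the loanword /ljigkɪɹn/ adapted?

tikɪ

Substitution: /l/ → /z/, /j/ → /t/, giving /ztigkɪɹn/.
The consonants /z/, /g/, /ɹ/, /n/ cannot be parsed into a legal (C)V syllable (no codas are permitted; onsets are limited to one consonant).
Deletion applies to /z/, /g/, /ɹ/, /n/.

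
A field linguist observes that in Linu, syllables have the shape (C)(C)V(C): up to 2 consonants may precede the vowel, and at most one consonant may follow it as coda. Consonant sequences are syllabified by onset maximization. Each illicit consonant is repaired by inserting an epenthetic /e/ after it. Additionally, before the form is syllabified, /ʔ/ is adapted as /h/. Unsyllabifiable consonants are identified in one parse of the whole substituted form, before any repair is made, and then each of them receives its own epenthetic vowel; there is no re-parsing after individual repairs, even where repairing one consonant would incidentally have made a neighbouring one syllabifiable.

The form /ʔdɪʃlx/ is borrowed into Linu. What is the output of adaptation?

hdɪʃlexe

Substitution: /ʔ/ → /h/, giving /hdɪʃlx/.
The consonants /l/, /x/ cannot be parsed into a legal (C)(C)V(C) syllable (at most one coda consonant is licensed; onsets may contain at most 2 consonants).
Each unlicensed consonant becomes the onset of a new syllable: /l/ → /le/, /x/ → /xe/.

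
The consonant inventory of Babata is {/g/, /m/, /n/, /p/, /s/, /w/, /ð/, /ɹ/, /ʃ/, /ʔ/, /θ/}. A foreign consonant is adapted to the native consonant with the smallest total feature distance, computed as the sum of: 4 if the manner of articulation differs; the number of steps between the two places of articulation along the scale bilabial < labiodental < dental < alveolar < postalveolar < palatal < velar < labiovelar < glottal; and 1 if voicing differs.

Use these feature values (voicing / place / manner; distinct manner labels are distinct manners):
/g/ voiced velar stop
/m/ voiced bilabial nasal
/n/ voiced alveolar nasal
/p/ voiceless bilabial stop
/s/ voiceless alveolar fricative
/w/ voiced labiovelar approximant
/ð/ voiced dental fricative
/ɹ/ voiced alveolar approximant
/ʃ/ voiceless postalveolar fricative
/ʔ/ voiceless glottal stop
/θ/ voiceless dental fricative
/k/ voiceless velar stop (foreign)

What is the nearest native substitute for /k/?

g

/g/ is closest: same manner (stop), place distance 0 (velar→velar), voicing differs (+1); total 1. Next closest is /ʔ/ at distance 2.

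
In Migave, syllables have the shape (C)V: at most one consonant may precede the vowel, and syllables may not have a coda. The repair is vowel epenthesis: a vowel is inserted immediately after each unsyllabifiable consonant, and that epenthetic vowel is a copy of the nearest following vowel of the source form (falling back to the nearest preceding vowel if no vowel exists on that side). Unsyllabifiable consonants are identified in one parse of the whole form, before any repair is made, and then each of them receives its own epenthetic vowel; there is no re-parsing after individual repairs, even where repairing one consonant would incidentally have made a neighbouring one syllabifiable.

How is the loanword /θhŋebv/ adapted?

θeheŋebeve

Syllabifying with onset maximization leaves /θ/, /h/, /b/, /v/ stranded (no codas are permitted; onsets are limited to one consonant).
Each unlicensed consonant becomes the onset of a new syllable: /θ/ → /θe/, /h/ → /he/, /b/ → /be/, /v/ → /ve/.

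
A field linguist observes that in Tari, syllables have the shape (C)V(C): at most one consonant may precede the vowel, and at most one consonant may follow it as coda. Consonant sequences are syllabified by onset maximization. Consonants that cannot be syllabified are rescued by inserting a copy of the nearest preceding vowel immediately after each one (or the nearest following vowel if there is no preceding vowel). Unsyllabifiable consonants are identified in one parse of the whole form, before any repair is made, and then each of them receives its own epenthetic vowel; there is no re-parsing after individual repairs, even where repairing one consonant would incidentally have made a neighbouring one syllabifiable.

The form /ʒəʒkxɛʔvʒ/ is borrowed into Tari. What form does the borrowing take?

ʒəʒkəxɛʔvɛʒɛ

Under (C)V(C), the unsyllabifiable consonants are /k/, /v/, /ʒ/ (at most one coda consonant is licensed; onsets are limited to one consonant).
Inserting the epenthetic vowel yields /k/ → /kə/, /v/ → /vɛ/, /ʒ/ → /ʒɛ/.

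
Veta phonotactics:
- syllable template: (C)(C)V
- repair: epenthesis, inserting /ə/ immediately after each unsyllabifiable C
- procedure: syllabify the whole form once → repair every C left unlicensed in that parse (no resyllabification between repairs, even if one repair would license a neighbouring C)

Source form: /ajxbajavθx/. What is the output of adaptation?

Syllabifying with onset maximization leaves /j/, /v/, /θ/, /x/ stranded (no codas are permitted; onsets may contain at most 2 consonants).
Epenthesis after each stranded consonant: /j/ → /jə/, /v/ → /və/, /θ/ → /θə/, /x/ → /xə/.

ajəxbajavəθəxə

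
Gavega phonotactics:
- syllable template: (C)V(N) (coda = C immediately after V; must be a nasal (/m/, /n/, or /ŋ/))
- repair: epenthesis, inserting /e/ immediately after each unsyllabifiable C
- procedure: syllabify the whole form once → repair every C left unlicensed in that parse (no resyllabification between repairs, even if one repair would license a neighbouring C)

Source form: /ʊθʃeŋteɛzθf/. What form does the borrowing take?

Under (C)V(N), the unsyllabifiable consonants are /θ/, /z/, /θ/, /f/ (only a nasal (/m/, /n/, or /ŋ/) is licensed in coda position; onsets are limited to one consonant).
Epenthesis after each stranded consonant: /θ/ → /θe/, /z/ → /ze/, /θ/ → /θe/, /f/ → /fe/.

ʊθeʃeŋteɛzeθefe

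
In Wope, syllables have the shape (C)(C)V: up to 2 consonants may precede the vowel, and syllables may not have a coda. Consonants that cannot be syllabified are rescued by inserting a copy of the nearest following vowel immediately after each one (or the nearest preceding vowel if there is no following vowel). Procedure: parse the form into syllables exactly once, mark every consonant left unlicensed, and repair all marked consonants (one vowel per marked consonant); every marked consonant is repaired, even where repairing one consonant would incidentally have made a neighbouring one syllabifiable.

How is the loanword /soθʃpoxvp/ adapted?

soθoʃpoxovopo

Syllabifying with onset maximization leaves /θ/, /x/, /v/, /p/ stranded (no codas are permitted; onsets may contain at most 2 consonants).
Epenthesis after each stranded consonant: /θ/ → /θo/, /x/ → /xo/, /v/ → /vo/, /p/ → /po/.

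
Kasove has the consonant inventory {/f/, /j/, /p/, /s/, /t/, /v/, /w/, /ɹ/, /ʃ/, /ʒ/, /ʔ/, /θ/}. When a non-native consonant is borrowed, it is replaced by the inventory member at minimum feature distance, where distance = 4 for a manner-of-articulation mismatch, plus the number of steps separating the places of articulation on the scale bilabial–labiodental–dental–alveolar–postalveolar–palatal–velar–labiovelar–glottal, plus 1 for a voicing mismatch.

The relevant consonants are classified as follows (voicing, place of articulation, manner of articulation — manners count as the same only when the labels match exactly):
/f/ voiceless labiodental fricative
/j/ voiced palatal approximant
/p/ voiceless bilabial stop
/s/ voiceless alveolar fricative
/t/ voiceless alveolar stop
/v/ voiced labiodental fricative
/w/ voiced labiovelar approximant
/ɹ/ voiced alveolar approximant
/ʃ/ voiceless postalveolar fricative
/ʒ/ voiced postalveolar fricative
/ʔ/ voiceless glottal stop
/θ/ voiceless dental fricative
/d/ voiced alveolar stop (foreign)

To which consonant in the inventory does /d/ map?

t

/t/ is closest: same manner (stop), place distance 0 (alveolar→alveolar), voicing differs (+1); total 1. Next closest is /p/ at distance 4.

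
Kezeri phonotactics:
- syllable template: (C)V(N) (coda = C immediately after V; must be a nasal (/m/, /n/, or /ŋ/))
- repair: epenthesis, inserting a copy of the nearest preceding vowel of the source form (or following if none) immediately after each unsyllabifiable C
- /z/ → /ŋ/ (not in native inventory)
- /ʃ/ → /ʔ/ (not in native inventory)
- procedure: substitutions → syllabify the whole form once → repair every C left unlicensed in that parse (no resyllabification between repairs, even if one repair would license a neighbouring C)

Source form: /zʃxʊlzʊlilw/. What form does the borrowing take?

ŋʊʔʊxʊlʊŋʊliliwi

Substitution: /z/ → /ŋ/, /ʃ/ → /ʔ/, giving /ŋʔxʊlŋʊlilw/.
Syllabifying with onset maximization leaves /ŋ/, /ʔ/, /l/, /l/, /w/ stranded (only a nasal (/m/, /n/, or /ŋ/) is licensed in coda position; onsets are limited to one consonant).
Each unlicensed consonant becomes the onset of a new syllable: /ŋ/ → /ŋʊ/, /ʔ/ → /ʔʊ/, /l/ → /lʊ/, /l/ → /li/, /w/ → /wi/.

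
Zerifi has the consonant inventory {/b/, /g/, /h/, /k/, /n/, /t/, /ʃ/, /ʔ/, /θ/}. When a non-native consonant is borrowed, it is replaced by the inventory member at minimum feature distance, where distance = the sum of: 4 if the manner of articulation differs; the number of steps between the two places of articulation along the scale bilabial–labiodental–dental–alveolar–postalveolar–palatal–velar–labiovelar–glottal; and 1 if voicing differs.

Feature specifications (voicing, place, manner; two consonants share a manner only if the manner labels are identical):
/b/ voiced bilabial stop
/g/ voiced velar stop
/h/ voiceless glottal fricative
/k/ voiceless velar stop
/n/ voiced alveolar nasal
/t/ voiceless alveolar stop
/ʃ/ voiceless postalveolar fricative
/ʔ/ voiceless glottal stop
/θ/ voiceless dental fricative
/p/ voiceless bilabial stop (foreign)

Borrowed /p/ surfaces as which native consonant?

b

/b/ is closest: same manner (stop), place distance 0 (bilabial→bilabial), voicing differs (+1); total 1. Next closest is /t/ at distance 3.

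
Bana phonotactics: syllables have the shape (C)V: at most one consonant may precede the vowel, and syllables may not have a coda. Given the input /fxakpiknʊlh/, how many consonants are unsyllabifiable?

5

Syllabifying with onset maximization leaves /f/, /k/, /k/, /l/, /h/ stranded (no codas are permitted; onsets are limited to one consonant).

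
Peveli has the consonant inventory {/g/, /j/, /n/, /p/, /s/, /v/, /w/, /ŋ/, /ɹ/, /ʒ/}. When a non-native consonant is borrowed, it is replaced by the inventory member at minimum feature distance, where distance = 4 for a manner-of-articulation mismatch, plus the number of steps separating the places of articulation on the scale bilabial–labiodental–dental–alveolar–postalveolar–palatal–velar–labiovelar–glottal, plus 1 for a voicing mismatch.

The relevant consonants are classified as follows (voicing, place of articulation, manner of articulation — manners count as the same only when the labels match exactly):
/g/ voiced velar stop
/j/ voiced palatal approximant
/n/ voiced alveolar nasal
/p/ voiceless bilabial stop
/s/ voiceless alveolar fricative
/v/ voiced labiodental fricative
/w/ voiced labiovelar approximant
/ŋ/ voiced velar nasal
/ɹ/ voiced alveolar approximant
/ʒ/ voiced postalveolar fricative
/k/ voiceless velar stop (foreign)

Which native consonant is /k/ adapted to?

g

/g/ is closest: same manner (stop), place distance 0 (velar→velar), voicing differs (+1); total 1. Next closest is /ŋ/ at distance 5.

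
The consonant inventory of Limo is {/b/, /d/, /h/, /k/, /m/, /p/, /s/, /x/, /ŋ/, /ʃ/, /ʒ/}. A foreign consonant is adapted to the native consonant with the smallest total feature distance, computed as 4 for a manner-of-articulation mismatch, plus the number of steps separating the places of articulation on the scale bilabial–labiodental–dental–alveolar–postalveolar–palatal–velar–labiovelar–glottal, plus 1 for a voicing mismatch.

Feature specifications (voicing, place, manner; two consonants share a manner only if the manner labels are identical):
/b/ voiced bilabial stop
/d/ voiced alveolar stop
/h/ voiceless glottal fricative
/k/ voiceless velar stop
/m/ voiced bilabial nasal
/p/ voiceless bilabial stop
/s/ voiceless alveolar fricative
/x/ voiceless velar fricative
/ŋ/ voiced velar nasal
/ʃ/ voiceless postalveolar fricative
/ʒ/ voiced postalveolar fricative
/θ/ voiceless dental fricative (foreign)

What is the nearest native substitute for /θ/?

s

/s/ is closest: same manner (fricative), place distance 1 (dental→alveolar), same voicing; total 1. Next closest is /ʃ/ at distance 2.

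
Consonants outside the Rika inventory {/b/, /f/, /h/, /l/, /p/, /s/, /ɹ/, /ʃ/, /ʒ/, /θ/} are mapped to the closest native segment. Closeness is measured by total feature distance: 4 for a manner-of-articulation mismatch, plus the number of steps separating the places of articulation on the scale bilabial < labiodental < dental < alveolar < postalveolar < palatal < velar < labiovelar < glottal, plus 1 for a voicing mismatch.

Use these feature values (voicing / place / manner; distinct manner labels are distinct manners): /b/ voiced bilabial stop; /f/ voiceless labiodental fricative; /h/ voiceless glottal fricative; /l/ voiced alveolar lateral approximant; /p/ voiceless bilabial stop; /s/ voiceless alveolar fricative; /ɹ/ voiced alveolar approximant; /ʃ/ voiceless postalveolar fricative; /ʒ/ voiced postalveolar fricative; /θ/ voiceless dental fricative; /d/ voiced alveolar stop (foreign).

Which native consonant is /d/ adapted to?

b

/b/ is closest: same manner (stop), place distance 3 (alveolar→bilabial), same voicing; total 3. Next closest is /l/ at distance 4.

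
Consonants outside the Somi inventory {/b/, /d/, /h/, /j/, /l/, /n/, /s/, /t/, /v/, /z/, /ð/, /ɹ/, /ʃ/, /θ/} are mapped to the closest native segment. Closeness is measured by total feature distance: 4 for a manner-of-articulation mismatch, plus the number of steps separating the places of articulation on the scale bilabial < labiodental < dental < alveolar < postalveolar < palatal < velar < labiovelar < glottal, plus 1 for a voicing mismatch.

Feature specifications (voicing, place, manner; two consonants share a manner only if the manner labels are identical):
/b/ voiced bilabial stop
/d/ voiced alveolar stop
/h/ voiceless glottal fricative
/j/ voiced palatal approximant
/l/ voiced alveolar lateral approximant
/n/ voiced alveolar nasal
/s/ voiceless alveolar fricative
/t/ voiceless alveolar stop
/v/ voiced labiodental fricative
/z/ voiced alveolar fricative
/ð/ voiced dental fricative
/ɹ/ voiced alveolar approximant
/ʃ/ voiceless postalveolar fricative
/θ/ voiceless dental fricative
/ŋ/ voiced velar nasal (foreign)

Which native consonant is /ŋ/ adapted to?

n

/n/ is closest: same manner (nasal), place distance 3 (velar→alveolar), same voicing; total 3. Next closest is /j/ at distance 5.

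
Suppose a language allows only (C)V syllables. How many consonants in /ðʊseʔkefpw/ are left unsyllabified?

Syllabifying with onset maximization leaves /ʔ/, /f/, /p/, /w/ stranded (no codas are permitted; onsets are limited to one consonant).

4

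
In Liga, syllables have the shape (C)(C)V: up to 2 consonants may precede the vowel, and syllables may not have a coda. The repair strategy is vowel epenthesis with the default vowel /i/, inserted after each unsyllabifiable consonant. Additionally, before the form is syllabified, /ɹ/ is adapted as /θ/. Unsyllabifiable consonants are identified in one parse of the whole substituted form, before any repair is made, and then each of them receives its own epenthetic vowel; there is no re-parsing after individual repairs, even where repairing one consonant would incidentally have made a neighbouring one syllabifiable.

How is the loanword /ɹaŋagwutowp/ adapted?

θaŋagwutowipi

Substitution: /ɹ/ → /θ/, giving /θaŋagwutowp/.
Under (C)(C)V, the unsyllabifiable consonants are /w/, /p/ (no codas are permitted; onsets may contain at most 2 consonants).
Epenthesis after each stranded consonant: /w/ → /wi/, /p/ → /pi/.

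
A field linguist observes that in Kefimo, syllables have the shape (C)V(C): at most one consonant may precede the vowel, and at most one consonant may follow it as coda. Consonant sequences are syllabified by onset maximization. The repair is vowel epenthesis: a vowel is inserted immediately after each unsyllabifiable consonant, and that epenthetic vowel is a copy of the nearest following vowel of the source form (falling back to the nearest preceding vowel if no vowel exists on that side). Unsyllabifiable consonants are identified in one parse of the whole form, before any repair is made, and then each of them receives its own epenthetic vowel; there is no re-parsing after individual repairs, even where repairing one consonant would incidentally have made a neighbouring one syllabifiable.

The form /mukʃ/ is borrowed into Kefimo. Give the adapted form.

Under (C)V(C), the unsyllabifiable consonants are /ʃ/ (at most one coda consonant is licensed; onsets are limited to one consonant).
Epenthesis after each stranded consonant: /ʃ/ → /ʃu/.

mukʃu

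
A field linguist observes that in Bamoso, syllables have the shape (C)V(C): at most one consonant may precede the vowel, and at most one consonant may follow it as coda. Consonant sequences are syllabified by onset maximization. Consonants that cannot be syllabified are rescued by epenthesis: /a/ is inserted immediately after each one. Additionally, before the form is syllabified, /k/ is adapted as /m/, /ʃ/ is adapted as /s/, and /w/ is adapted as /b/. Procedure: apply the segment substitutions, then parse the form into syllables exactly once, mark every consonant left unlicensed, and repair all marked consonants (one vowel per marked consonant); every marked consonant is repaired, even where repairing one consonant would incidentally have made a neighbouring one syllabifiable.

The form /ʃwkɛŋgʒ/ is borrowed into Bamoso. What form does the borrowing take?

Substitution: /ʃ/ → /s/, /w/ → /b/, /k/ → /m/, giving /sbmɛŋgʒ/.
Syllabifying with onset maximization leaves /s/, /b/, /g/, /ʒ/ stranded (at most one coda consonant is licensed; onsets are limited to one consonant).
Inserting the epenthetic vowel yields /s/ → /sa/, /b/ → /ba/, /g/ → /ga/, /ʒ/ → /ʒa/.

sabamɛŋgaʒa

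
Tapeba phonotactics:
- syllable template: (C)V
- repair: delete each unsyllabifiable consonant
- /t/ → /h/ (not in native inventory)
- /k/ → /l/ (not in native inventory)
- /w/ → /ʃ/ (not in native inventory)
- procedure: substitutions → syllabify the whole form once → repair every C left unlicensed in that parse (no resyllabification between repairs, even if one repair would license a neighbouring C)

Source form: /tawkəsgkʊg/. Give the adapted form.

haləlʊ

Substitution: /t/ → /h/, /w/ → /ʃ/, /k/ → /l/, giving /haʃləsglʊg/.
The consonants /ʃ/, /s/, /g/, /g/ cannot be parsed into a legal (C)V syllable (no codas are permitted; onsets are limited to one consonant).
Each unlicensed consonant is deleted: /ʃ/, /s/, /g/, /g/.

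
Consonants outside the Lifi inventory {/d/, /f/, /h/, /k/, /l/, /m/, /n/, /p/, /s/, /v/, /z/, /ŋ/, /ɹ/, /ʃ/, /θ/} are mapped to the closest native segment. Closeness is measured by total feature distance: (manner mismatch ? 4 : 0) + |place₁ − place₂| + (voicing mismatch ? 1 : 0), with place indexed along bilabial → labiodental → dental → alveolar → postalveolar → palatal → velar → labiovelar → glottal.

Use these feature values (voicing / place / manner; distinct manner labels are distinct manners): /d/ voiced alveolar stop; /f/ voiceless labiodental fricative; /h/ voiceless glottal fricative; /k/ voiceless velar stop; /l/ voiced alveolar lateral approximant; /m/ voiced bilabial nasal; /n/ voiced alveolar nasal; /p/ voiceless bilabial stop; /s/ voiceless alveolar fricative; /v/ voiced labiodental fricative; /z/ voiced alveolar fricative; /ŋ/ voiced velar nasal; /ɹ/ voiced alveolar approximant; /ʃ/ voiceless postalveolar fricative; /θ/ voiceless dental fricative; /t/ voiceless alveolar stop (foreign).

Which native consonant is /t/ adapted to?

/d/ is closest: same manner (stop), place distance 0 (alveolar→alveolar), voicing differs (+1); total 1. Next closest is /k/ at distance 3.

d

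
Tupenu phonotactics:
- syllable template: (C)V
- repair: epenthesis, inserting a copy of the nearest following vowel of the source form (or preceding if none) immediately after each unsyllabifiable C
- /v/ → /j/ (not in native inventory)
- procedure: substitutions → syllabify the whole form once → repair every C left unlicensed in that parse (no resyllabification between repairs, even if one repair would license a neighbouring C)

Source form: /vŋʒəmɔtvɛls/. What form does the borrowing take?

Substitution: /v/ → /j/, giving /jŋʒəmɔtjɛls/.
Under (C)V, the unsyllabifiable consonants are /j/, /ŋ/, /t/, /l/, /s/ (no codas are permitted; onsets are limited to one consonant).
Epenthesis after each stranded consonant: /j/ → /jə/, /ŋ/ → /ŋə/, /t/ → /tɛ/, /l/ → /lɛ/, /s/ → /sɛ/.

jəŋəʒəmɔtɛjɛlɛsɛ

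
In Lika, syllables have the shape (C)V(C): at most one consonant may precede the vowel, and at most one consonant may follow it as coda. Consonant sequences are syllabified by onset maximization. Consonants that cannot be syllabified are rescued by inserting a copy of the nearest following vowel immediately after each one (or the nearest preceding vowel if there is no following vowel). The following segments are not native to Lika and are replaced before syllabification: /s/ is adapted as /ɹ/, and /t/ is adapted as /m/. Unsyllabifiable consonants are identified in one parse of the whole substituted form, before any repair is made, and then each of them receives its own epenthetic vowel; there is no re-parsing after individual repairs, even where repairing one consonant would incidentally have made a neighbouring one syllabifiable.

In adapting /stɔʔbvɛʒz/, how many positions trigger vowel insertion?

3

After substitution the input is /ɹmɔʔbvɛʒz/.
The unsyllabifiable consonants are /ɹ/, /b/, /z/; each receives one epenthetic vowel.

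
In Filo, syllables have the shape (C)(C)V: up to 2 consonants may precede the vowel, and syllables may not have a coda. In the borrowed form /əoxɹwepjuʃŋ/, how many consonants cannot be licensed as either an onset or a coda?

3

The consonants /x/, /ʃ/, /ŋ/ cannot be parsed into a legal (C)(C)V syllable (no codas are permitted; onsets may contain at most 2 consonants).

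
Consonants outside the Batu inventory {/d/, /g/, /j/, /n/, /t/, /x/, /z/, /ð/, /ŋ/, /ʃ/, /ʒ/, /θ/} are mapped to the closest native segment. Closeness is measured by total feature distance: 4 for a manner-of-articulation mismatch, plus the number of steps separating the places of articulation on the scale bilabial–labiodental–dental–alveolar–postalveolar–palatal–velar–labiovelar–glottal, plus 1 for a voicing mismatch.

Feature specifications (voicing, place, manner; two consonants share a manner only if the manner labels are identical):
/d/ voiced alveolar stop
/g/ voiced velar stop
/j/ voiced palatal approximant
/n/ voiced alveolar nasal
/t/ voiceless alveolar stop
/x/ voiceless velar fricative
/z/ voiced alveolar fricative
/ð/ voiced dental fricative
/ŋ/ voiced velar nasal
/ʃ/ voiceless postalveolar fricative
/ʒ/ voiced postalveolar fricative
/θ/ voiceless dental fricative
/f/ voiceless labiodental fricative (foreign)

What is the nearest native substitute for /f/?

/θ/ is closest: same manner (fricative), place distance 1 (labiodental→dental), same voicing; total 1. Next closest is /ð/ at distance 2.

θ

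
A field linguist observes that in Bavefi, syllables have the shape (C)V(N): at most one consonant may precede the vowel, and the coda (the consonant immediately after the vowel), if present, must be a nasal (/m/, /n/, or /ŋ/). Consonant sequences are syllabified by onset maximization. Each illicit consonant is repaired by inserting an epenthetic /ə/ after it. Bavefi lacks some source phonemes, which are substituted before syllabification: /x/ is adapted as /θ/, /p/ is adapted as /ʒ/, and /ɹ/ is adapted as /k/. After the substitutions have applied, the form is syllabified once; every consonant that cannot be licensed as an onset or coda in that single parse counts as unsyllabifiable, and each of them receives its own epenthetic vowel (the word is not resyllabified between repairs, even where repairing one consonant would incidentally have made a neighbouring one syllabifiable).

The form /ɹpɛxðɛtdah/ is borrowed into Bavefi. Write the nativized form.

kəʒɛθəðɛtədahə

Substitution: /ɹ/ → /k/, /p/ → /ʒ/, /x/ → /θ/, giving /kʒɛθðɛtdah/.
Syllabifying with onset maximization leaves /k/, /θ/, /t/, /h/ stranded (only a nasal (/m/, /n/, or /ŋ/) is licensed in coda position; onsets are limited to one consonant).
Epenthesis after each stranded consonant: /k/ → /kə/, /θ/ → /θə/, /t/ → /tə/, /h/ → /hə/.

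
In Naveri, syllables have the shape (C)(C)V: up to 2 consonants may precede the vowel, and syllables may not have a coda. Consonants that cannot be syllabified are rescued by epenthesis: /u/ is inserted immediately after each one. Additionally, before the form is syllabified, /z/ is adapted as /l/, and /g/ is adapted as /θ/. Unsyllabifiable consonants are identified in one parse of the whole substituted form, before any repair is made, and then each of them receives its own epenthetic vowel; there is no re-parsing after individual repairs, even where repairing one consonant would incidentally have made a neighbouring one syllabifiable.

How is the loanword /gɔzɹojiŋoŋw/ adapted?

Substitution: /g/ → /θ/, /z/ → /l/, giving /θɔlɹojiŋoŋw/.
Under (C)(C)V, the unsyllabifiable consonants are /ŋ/, /w/ (no codas are permitted; onsets may contain at most 2 consonants).
Each unlicensed consonant becomes the onset of a new syllable: /ŋ/ → /ŋu/, /w/ → /wu/.

θɔlɹojiŋoŋuwu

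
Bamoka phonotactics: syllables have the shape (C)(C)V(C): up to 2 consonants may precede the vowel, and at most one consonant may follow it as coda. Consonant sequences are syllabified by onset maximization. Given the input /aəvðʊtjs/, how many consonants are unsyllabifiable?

Syllabifying with onset maximization leaves /j/, /s/ stranded (at most one coda consonant is licensed; onsets may contain at most 2 consonants).

2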